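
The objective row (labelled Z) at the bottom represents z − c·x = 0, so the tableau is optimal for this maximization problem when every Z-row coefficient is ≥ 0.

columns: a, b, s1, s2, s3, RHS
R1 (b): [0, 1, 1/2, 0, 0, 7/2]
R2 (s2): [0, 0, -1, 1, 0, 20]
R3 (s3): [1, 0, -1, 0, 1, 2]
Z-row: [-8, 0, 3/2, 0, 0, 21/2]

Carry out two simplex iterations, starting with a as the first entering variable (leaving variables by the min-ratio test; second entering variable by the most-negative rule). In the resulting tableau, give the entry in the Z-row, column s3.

Ratio test on column a — row 1: entry 0 ≤ 0; row 2: entry 0 ≤ 0; row 3: 2/1 = 2. Minimum is 2 at row 3 (s3 leaves); pivot element 1.
Divide row 3 by 1; eliminate column a from the other rows.
Second iteration: most negative Z-row entry is -13/2 in column s1, so s1 enters.
Ratio test on column s1 — row 1: (7/2)/(1/2) = 7; row 2: entry -1 ≤ 0; row 3: entry -1 ≤ 0. Minimum is 7 at row 1 (b leaves); pivot element 1/2.
Divide row 1 by 1/2; eliminate column s1 from the other rows.
After both pivots, the entry at the Z-row, column s3 is 8.

8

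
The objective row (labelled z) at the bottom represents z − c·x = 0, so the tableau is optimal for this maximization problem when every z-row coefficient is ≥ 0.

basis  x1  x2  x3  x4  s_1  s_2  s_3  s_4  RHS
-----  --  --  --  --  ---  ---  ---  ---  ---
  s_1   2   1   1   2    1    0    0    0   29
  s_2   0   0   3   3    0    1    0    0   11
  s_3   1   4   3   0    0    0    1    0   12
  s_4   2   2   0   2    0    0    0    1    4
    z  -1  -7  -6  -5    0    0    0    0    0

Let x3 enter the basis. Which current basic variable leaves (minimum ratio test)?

s_2

Column x3 entries and ratios — s_1: 29/1 = 29; s_2: 11/3 = 11/3; s_3: 12/3 = 4; s_4: 0 ≤ 0, skip.
Smallest ratio is 11/3 in the row of s_2, so s_2 leaves.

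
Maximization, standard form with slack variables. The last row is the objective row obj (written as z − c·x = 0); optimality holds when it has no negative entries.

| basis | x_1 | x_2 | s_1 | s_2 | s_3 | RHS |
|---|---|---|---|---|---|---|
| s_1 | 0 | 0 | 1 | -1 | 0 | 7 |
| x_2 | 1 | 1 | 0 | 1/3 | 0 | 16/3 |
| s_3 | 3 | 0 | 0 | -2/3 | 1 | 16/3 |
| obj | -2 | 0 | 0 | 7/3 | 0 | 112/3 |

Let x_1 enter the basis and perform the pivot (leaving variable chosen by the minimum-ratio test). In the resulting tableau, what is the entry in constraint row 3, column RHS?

16/9

Ratio test on column x_1 — row 1: entry 0 ≤ 0; row 2: (16/3)/1 = 16/3; row 3: (16/3)/3 = 16/9. Minimum is 16/9 at row 3 (s_3 leaves); pivot element 3.
Divide row 3 by 3; eliminate column x_1 from the other rows.
In the new row 3, the RHS entry is the old entry divided by the pivot: (16/3)/3 = 16/9.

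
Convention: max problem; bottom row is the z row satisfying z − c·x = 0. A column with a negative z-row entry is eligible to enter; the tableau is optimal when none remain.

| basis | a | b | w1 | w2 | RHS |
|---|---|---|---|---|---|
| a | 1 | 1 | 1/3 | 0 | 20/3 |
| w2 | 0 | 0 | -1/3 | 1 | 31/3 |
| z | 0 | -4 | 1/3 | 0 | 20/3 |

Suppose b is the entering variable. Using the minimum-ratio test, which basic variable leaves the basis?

a

Column b entries and ratios — a: (20/3)/1 = 20/3; w2: 0 ≤ 0, skip.
Smallest ratio is 20/3 in the row of a, so a leaves.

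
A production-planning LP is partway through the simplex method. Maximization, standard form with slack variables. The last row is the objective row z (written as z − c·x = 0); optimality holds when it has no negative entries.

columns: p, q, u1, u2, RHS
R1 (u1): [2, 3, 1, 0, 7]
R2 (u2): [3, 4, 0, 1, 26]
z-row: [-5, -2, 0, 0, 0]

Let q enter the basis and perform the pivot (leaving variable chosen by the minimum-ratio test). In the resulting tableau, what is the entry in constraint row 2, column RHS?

Ratio test on column q — row 1: 7/3 = 7/3; row 2: 26/4 = 13/2. Minimum is 7/3 at row 1 (u1 leaves); pivot element 3.
Divide row 1 by 3; eliminate column q from the other rows.
Row 2 update in column RHS: 26 − 4·(7/3) = 50/3.

50/3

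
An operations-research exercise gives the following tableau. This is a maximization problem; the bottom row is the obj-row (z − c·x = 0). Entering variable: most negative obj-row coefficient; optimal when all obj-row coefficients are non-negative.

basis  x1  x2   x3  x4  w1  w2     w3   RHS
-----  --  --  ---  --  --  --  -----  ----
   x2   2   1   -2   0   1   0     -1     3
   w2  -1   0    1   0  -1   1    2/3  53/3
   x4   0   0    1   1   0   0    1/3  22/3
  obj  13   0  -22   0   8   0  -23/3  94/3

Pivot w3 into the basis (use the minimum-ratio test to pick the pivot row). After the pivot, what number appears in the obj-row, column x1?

13

Ratio test on column w3 — row 1: entry -1 ≤ 0; row 2: (53/3)/(2/3) = 53/2; row 3: (22/3)/(1/3) = 22. Minimum is 22 at row 3 (x4 leaves); pivot element 1/3.
Divide row 3 by 1/3; eliminate column w3 from the other rows.
obj-row update in column x1: 13 − (-23/3)·0 = 13.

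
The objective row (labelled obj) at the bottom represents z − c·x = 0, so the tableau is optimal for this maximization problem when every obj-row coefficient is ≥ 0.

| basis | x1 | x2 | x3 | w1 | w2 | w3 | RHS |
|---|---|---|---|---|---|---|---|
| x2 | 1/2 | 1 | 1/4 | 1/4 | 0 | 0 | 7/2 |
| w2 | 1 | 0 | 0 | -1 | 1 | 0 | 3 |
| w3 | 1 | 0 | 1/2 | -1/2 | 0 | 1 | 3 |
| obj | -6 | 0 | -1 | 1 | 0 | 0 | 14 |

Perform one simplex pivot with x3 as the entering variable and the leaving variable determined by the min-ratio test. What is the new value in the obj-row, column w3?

Ratio test on column x3 — row 1: (7/2)/(1/4) = 14; row 2: entry 0 ≤ 0; row 3: 3/(1/2) = 6. Minimum is 6 at row 3 (w3 leaves); pivot element 1/2.
Divide row 3 by 1/2; eliminate column x3 from the other rows.
obj-row update in column w3: 0 − (-1)·2 = 2.

2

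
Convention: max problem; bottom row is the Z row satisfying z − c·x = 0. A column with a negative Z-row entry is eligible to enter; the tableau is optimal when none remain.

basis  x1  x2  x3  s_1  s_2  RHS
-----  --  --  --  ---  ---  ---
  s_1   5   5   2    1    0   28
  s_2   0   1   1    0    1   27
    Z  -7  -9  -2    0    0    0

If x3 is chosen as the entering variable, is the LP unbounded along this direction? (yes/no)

Column x3 has positive entries in row(s) 1, 2, so the ratio test bounds it — not unbounded.

no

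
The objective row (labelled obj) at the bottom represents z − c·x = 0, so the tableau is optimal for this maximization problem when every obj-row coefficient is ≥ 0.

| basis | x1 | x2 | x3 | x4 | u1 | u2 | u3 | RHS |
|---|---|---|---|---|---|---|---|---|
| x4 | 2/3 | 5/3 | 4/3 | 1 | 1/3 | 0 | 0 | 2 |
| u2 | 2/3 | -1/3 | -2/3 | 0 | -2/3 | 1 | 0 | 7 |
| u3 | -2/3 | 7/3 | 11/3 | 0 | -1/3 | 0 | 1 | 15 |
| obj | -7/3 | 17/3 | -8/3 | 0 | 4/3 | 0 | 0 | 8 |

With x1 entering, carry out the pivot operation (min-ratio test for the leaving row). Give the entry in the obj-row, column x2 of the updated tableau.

23/2

Ratio test on column x1 — row 1: 2/(2/3) = 3; row 2: 7/(2/3) = 21/2; row 3: entry -2/3 ≤ 0. Minimum is 3 at row 1 (x4 leaves); pivot element 2/3.
Divide row 1 by 2/3; eliminate column x1 from the other rows.
obj-row update in column x2: 17/3 − (-7/3)·(5/2) = 23/2.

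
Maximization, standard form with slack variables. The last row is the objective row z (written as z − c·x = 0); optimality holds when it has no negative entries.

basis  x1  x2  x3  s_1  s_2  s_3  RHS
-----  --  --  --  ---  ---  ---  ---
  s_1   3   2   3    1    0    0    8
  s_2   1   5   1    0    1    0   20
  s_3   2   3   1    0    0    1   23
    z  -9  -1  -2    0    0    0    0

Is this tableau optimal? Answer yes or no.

The z-row has a negative entry -9 in column x1, so it is not optimal.

no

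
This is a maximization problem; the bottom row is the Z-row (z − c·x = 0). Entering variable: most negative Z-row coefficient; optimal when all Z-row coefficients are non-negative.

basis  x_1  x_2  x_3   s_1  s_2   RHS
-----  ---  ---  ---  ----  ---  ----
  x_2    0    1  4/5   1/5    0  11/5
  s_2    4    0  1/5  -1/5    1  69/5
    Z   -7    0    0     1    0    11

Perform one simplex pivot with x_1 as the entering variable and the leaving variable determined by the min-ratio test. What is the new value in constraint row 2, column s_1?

-1/20

Ratio test on column x_1 — row 1: entry 0 ≤ 0; row 2: (69/5)/4 = 69/20. Minimum is 69/20 at row 2 (s_2 leaves); pivot element 4.
Divide row 2 by 4; eliminate column x_1 from the other rows.
In the new row 2, the s_1 entry is the old entry divided by the pivot: (-1/5)/4 = -1/20.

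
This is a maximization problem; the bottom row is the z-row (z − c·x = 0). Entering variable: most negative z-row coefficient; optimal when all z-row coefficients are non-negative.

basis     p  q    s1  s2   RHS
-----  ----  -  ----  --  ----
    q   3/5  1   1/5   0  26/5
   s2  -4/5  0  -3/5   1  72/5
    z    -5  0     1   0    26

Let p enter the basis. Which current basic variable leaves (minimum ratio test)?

Column p entries and ratios — q: (26/5)/(3/5) = 26/3; s2: -4/5 ≤ 0, skip.
Smallest ratio is 26/3 in the row of q, so q leaves.

q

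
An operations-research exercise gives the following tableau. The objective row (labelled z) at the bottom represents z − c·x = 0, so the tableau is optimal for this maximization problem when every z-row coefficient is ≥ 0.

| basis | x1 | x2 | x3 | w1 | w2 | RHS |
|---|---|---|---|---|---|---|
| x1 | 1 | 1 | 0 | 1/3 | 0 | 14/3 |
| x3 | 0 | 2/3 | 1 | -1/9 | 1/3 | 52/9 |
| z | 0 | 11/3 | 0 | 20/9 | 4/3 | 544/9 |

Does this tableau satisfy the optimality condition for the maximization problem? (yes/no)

yes

Every z-row coefficient is ≥ 0, so the tableau is optimal.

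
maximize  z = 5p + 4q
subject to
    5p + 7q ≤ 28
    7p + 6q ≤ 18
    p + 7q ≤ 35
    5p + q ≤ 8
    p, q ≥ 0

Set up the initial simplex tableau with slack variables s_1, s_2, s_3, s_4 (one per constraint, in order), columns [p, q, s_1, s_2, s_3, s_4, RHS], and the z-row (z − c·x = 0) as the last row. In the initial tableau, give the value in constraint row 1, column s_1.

1

Slack s_1 belongs to constraint 1; its column is the unit vector e_1, so the entry in row 1 is 1.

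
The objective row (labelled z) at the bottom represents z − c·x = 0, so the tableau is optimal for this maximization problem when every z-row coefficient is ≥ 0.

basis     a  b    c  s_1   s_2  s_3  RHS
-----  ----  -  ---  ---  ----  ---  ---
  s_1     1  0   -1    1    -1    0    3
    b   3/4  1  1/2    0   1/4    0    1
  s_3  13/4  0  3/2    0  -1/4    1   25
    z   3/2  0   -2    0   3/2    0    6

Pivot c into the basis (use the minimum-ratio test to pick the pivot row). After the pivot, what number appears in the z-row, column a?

9/2

Ratio test on column c — row 1: entry -1 ≤ 0; row 2: 1/(1/2) = 2; row 3: 25/(3/2) = 50/3. Minimum is 2 at row 2 (b leaves); pivot element 1/2.
Divide row 2 by 1/2; eliminate column c from the other rows.
z-row update in column a: 3/2 − (-2)·(3/2) = 9/2.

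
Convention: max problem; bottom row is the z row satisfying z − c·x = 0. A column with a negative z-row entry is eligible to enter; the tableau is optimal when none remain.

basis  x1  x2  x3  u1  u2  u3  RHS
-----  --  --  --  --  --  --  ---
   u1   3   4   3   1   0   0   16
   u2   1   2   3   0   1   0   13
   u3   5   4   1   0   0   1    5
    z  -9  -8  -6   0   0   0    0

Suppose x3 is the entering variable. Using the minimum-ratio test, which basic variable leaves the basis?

Column x3 entries and ratios — u1: 16/3 = 16/3; u2: 13/3 = 13/3; u3: 5/1 = 5.
Smallest ratio is 13/3 in the row of u2, so u2 leaves.

u2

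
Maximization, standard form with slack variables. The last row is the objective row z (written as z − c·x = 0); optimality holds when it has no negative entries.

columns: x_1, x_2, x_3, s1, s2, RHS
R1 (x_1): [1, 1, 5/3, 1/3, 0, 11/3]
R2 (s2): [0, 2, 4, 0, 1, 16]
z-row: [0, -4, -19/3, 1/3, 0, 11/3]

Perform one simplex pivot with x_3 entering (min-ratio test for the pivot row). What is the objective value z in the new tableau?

Ratio test on column x_3 — row 1: (11/3)/(5/3) = 11/5; row 2: 16/4 = 4. Minimum is 11/5 at row 1 (x_1 leaves); pivot element 5/3.
Pivot on row 1; the z-row RHS becomes 11/3 − (-19/3)·(11/5) = 88/5.

88/5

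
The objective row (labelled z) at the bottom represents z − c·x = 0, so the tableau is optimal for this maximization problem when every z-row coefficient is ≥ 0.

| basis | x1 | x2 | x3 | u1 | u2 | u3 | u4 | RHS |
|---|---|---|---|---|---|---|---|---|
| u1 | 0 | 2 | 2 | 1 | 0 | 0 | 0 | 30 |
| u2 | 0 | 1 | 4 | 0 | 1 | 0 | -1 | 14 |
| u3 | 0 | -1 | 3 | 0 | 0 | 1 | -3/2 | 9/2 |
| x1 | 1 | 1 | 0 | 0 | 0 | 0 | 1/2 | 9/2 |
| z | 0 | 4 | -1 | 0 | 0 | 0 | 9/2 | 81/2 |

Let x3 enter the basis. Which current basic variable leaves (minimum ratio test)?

Column x3 entries and ratios — u1: 30/2 = 15; u2: 14/4 = 7/2; u3: (9/2)/3 = 3/2; x1: 0 ≤ 0, skip.
Smallest ratio is 3/2 in the row of u3, so u3 leaves.

u3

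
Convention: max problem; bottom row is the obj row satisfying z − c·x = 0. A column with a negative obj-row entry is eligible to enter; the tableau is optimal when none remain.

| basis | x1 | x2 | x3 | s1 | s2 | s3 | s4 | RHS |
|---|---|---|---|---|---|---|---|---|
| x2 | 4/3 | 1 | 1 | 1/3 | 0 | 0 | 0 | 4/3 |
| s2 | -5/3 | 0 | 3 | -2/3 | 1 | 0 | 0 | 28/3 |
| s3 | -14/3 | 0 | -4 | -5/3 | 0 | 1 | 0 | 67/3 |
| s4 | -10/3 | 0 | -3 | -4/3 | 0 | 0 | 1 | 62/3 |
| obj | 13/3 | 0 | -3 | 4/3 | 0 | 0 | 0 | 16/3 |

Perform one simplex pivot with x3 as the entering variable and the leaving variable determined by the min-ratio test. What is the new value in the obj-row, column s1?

7/3

Ratio test on column x3 — row 1: (4/3)/1 = 4/3; row 2: (28/3)/3 = 28/9; row 3: entry -4 ≤ 0; row 4: entry -3 ≤ 0. Minimum is 4/3 at row 1 (x2 leaves); pivot element 1.
Divide row 1 by 1; eliminate column x3 from the other rows.
obj-row update in column s1: 4/3 − (-3)·(1/3) = 7/3.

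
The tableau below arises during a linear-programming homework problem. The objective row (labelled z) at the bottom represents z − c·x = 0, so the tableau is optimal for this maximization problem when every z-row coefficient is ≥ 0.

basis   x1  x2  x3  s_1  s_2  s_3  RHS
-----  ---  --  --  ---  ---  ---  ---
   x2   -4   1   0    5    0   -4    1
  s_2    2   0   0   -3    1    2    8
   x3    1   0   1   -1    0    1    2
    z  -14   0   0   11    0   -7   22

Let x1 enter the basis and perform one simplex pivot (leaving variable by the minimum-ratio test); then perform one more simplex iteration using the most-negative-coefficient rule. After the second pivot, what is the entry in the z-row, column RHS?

77

Ratio test on column x1 — row 1: entry -4 ≤ 0; row 2: 8/2 = 4; row 3: 2/1 = 2. Minimum is 2 at row 3 (x3 leaves); pivot element 1.
Divide row 3 by 1; eliminate column x1 from the other rows.
Second iteration: most negative z-row entry is -3 in column s_1, so s_1 enters.
Ratio test on column s_1 — row 1: 9/1 = 9; row 2: entry -1 ≤ 0; row 3: entry -1 ≤ 0. Minimum is 9 at row 1 (x2 leaves); pivot element 1.
Divide row 1 by 1; eliminate column s_1 from the other rows.
After both pivots, the entry at the z-row, column RHS is 77.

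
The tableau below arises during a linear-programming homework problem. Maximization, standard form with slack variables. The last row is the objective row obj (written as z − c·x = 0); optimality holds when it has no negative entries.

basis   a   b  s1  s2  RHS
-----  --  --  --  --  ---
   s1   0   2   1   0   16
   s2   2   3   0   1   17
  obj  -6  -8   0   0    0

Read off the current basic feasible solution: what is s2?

s2 is basic (row 2); its value is the RHS of that row, 17.

17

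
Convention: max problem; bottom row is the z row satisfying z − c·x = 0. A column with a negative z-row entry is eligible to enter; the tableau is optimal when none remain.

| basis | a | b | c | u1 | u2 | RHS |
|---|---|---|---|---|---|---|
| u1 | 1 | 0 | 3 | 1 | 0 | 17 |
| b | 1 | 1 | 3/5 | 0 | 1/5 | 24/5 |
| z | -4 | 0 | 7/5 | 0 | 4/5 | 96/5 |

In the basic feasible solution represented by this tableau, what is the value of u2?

0

u2 is not in the basis, so in the current basic feasible solution u2 = 0.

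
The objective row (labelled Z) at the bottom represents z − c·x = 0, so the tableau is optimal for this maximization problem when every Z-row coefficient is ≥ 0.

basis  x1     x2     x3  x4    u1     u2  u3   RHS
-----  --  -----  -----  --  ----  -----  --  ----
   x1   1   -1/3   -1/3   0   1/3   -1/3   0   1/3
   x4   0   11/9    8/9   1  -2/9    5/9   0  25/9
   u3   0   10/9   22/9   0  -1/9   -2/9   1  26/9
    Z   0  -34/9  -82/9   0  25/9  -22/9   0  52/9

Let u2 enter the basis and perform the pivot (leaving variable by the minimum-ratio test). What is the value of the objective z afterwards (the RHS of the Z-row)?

18

Ratio test on column u2 — row 1: entry -1/3 ≤ 0; row 2: (25/9)/(5/9) = 5; row 3: entry -2/9 ≤ 0. Minimum is 5 at row 2 (x4 leaves); pivot element 5/9.
Pivot on row 2; the Z-row RHS becomes 52/9 − (-22/9)·5 = 18.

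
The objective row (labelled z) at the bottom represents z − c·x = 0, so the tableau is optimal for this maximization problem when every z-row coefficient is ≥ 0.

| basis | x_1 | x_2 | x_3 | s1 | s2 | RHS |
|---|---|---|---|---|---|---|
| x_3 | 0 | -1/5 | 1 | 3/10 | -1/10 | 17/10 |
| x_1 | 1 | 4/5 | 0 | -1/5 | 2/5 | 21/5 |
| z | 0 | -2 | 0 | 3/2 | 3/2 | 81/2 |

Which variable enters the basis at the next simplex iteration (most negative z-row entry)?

Negative z-row entries: x_2: -2.
The most negative is -2 in column x_2, so x_2 enters.

x_2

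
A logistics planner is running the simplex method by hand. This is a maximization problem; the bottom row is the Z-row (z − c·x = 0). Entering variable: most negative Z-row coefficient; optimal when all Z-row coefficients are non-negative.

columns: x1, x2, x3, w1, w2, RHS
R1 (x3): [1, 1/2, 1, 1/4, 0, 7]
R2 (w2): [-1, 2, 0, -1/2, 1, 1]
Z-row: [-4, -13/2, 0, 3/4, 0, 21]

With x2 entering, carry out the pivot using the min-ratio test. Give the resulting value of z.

Ratio test on column x2 — row 1: 7/(1/2) = 14; row 2: 1/2 = 1/2. Minimum is 1/2 at row 2 (w2 leaves); pivot element 2.
Pivot on row 2; the Z-row RHS becomes 21 − (-13/2)·(1/2) = 97/4.

97/4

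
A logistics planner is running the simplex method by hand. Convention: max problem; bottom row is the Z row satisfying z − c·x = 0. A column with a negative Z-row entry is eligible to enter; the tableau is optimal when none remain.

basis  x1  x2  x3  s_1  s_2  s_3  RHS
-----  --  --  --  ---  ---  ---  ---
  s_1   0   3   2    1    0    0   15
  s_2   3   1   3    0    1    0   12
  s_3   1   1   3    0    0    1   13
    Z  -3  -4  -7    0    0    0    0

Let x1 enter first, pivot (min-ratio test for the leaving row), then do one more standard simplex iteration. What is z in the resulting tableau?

28

Ratio test on column x1 — row 1: entry 0 ≤ 0; row 2: 12/3 = 4; row 3: 13/1 = 13. Minimum is 4 at row 2 (s_2 leaves); pivot element 3.
Pivot on row 2; the Z-row RHS becomes 0 − (-3)·4 = 12.
Next entering variable (most negative Z-row entry -4): x3.
Ratio test on column x3 — row 1: 15/2 = 15/2; row 2: 4/1 = 4; row 3: 9/2 = 9/2. Minimum is 4 at row 2 (x1 leaves); pivot element 1.
After the second pivot the Z-row RHS is 12 − (-4)·4 = 28.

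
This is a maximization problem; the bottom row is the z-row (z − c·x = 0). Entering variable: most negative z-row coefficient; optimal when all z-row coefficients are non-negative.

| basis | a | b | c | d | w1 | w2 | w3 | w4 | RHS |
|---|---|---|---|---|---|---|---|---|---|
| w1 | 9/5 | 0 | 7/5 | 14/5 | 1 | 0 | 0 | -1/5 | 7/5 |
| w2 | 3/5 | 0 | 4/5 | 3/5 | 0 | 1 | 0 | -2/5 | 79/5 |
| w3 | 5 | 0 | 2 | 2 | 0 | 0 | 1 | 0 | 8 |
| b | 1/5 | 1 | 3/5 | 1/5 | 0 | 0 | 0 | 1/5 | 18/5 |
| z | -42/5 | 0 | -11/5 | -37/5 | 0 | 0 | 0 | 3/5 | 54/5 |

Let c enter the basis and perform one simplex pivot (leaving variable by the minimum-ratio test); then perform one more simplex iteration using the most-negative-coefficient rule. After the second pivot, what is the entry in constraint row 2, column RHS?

Ratio test on column c — row 1: (7/5)/(7/5) = 1; row 2: (79/5)/(4/5) = 79/4; row 3: 8/2 = 4; row 4: (18/5)/(3/5) = 6. Minimum is 1 at row 1 (w1 leaves); pivot element 7/5.
Divide row 1 by 7/5; eliminate column c from the other rows.
Second iteration: most negative z-row entry is -39/7 in column a, so a enters.
Ratio test on column a — row 1: 1/(9/7) = 7/9; row 2: entry -3/7 ≤ 0; row 3: 6/(17/7) = 42/17; row 4: entry -4/7 ≤ 0. Minimum is 7/9 at row 1 (c leaves); pivot element 9/7.
Divide row 1 by 9/7; eliminate column a from the other rows.
After both pivots, the entry at constraint row 2, column RHS is 46/3.

46/3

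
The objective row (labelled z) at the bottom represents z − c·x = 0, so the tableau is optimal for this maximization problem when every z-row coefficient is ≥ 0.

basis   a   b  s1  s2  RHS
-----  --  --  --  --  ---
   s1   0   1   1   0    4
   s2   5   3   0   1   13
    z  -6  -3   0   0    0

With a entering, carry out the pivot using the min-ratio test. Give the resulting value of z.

78/5

Ratio test on column a — row 1: entry 0 ≤ 0; row 2: 13/5 = 13/5. Minimum is 13/5 at row 2 (s2 leaves); pivot element 5.
Pivot on row 2; the z-row RHS becomes 0 − (-6)·(13/5) = 78/5.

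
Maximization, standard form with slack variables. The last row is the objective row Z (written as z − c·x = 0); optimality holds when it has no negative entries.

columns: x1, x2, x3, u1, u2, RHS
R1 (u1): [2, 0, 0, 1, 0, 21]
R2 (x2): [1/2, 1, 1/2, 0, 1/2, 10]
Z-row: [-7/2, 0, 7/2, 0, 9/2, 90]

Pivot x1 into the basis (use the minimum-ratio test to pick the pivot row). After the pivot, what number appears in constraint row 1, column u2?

0

Ratio test on column x1 — row 1: 21/2 = 21/2; row 2: 10/(1/2) = 20. Minimum is 21/2 at row 1 (u1 leaves); pivot element 2.
Divide row 1 by 2; eliminate column x1 from the other rows.
In the new row 1, the u2 entry is the old entry divided by the pivot: 0/2 = 0.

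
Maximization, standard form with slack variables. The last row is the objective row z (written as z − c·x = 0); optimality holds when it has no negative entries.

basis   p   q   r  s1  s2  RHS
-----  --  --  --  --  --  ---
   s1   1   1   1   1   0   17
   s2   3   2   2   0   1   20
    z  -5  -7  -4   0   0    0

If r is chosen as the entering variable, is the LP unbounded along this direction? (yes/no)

Column r has positive entries in row(s) 1, 2, so the ratio test bounds it — not unbounded.

no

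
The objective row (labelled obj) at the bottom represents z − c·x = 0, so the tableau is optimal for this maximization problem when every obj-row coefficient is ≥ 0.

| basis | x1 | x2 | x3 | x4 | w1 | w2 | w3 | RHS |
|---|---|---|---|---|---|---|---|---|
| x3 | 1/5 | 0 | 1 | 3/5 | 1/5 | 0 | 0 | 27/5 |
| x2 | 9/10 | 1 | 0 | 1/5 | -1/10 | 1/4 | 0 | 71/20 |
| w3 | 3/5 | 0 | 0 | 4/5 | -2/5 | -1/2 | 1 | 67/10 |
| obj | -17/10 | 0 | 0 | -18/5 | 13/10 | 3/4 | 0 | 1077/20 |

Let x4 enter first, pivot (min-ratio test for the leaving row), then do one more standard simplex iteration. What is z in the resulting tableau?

171/2

Ratio test on column x4 — row 1: (27/5)/(3/5) = 9; row 2: (71/20)/(1/5) = 71/4; row 3: (67/10)/(4/5) = 67/8. Minimum is 67/8 at row 3 (w3 leaves); pivot element 4/5.
Pivot on row 3; the obj-row RHS becomes 1077/20 − (-18/5)·(67/8) = 84.
Next entering variable (most negative obj-row entry -3/2): w2.
Ratio test on column w2 — row 1: (3/8)/(3/8) = 1; row 2: (15/8)/(3/8) = 5; row 3: entry -5/8 ≤ 0. Minimum is 1 at row 1 (x3 leaves); pivot element 3/8.
After the second pivot the obj-row RHS is 84 − (-3/2)·1 = 171/2.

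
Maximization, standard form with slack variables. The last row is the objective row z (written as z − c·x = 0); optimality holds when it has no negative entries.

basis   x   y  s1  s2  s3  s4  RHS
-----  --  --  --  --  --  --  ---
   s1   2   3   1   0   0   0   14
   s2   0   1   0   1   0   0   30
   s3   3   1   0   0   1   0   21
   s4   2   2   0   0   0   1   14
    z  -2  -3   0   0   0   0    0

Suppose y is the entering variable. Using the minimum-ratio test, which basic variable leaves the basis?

s1

Column y entries and ratios — s1: 14/3 = 14/3; s2: 30/1 = 30; s3: 21/1 = 21; s4: 14/2 = 7.
Smallest ratio is 14/3 in the row of s1, so s1 leaves.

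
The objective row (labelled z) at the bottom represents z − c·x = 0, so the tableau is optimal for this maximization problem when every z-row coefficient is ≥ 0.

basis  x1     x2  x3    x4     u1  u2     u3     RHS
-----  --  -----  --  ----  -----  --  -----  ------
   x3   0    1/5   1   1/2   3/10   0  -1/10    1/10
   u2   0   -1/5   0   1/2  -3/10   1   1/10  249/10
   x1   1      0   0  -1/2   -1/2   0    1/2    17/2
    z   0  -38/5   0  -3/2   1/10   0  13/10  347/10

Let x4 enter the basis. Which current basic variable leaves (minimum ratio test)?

Column x4 entries and ratios — x3: (1/10)/(1/2) = 1/5; u2: (249/10)/(1/2) = 249/5; x1: -1/2 ≤ 0, skip.
Smallest ratio is 1/5 in the row of x3, so x3 leaves.

x3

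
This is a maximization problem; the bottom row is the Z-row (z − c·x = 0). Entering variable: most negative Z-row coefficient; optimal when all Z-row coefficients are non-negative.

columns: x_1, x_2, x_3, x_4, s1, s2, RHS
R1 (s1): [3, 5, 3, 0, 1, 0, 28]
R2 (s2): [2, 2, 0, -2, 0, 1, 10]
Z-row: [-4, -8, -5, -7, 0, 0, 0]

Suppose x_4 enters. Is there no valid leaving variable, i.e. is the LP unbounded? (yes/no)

Every constraint-row entry in column x_4 is ≤ 0, so increasing x_4 is unbounded.

yes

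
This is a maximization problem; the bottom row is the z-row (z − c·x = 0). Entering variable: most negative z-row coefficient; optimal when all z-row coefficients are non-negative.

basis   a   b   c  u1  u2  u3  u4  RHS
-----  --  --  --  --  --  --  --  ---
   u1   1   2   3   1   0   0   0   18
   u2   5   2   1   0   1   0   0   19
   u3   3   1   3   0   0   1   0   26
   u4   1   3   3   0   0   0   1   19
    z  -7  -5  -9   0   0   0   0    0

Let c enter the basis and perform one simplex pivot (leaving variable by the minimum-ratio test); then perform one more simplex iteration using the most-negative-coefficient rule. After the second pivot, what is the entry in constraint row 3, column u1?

Ratio test on column c — row 1: 18/3 = 6; row 2: 19/1 = 19; row 3: 26/3 = 26/3; row 4: 19/3 = 19/3. Minimum is 6 at row 1 (u1 leaves); pivot element 3.
Divide row 1 by 3; eliminate column c from the other rows.
Second iteration: most negative z-row entry is -4 in column a, so a enters.
Ratio test on column a — row 1: 6/(1/3) = 18; row 2: 13/(14/3) = 39/14; row 3: 8/2 = 4; row 4: entry 0 ≤ 0. Minimum is 39/14 at row 2 (u2 leaves); pivot element 14/3.
Divide row 2 by 14/3; eliminate column a from the other rows.
After both pivots, the entry at constraint row 3, column u1 is -6/7.

-6/7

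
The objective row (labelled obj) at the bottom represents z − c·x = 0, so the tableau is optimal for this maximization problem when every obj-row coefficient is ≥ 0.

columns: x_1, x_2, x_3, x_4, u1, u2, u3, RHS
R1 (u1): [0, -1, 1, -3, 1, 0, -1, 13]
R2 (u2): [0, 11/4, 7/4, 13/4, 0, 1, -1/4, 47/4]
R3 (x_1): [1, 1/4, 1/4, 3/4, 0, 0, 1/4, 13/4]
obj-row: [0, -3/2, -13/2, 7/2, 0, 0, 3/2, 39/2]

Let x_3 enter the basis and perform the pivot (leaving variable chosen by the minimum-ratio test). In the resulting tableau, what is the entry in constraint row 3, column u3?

2/7

Ratio test on column x_3 — row 1: 13/1 = 13; row 2: (47/4)/(7/4) = 47/7; row 3: (13/4)/(1/4) = 13. Minimum is 47/7 at row 2 (u2 leaves); pivot element 7/4.
Divide row 2 by 7/4; eliminate column x_3 from the other rows.
Row 3 update in column u3: 1/4 − (1/4)·(-1/7) = 2/7.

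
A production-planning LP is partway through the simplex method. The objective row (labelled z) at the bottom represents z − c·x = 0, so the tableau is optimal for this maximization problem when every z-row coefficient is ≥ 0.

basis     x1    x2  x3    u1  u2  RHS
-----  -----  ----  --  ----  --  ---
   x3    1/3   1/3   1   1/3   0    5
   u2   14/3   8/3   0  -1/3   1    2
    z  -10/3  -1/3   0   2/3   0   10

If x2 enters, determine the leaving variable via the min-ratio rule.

u2

Column x2 entries and ratios — x3: 5/(1/3) = 15; u2: 2/(8/3) = 3/4.
Smallest ratio is 3/4 in the row of u2, so u2 leaves.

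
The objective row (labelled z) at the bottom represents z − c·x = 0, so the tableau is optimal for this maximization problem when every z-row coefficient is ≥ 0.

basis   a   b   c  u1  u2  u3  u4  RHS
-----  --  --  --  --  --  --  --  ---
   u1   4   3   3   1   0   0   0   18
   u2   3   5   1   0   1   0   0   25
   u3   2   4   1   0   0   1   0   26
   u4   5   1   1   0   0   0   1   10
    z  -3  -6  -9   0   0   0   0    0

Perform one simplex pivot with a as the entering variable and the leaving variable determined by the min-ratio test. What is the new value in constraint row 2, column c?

2/5

Ratio test on column a — row 1: 18/4 = 9/2; row 2: 25/3 = 25/3; row 3: 26/2 = 13; row 4: 10/5 = 2. Minimum is 2 at row 4 (u4 leaves); pivot element 5.
Divide row 4 by 5; eliminate column a from the other rows.
Row 2 update in column c: 1 − 3·(1/5) = 2/5.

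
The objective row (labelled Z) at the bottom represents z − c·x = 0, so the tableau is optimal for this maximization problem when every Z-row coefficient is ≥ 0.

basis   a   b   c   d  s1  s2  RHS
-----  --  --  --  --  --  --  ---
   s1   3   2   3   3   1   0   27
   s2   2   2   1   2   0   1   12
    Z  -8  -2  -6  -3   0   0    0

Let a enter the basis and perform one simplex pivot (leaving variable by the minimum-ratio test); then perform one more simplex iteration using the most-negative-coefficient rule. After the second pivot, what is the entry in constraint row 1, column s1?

2/3

Ratio test on column a — row 1: 27/3 = 9; row 2: 12/2 = 6. Minimum is 6 at row 2 (s2 leaves); pivot element 2.
Divide row 2 by 2; eliminate column a from the other rows.
Second iteration: most negative Z-row entry is -2 in column c, so c enters.
Ratio test on column c — row 1: 9/(3/2) = 6; row 2: 6/(1/2) = 12. Minimum is 6 at row 1 (s1 leaves); pivot element 3/2.
Divide row 1 by 3/2; eliminate column c from the other rows.
After both pivots, the entry at constraint row 1, column s1 is 2/3.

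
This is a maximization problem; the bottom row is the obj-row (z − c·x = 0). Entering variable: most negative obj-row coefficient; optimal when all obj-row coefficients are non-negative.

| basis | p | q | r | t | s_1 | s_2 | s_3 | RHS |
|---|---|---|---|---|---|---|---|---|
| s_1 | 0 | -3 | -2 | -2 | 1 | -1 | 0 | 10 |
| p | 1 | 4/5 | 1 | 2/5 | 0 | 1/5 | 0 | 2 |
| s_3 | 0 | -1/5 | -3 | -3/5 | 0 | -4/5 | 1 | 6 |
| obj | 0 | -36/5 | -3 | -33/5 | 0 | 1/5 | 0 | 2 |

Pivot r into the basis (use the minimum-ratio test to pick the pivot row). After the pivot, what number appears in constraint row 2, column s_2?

1/5

Ratio test on column r — row 1: entry -2 ≤ 0; row 2: 2/1 = 2; row 3: entry -3 ≤ 0. Minimum is 2 at row 2 (p leaves); pivot element 1.
Divide row 2 by 1; eliminate column r from the other rows.
In the new row 2, the s_2 entry is the old entry divided by the pivot: (1/5)/1 = 1/5.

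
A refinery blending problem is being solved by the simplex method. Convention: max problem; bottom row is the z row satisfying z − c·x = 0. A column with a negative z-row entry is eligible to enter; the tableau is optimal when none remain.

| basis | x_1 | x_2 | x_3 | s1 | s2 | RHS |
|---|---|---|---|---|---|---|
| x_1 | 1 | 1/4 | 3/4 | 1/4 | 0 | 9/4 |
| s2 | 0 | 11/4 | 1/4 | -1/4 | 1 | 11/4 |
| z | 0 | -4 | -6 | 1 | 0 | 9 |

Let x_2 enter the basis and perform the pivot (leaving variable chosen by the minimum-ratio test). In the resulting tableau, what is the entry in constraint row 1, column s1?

3/11

Ratio test on column x_2 — row 1: (9/4)/(1/4) = 9; row 2: (11/4)/(11/4) = 1. Minimum is 1 at row 2 (s2 leaves); pivot element 11/4.
Divide row 2 by 11/4; eliminate column x_2 from the other rows.
Row 1 update in column s1: 1/4 − (1/4)·(-1/11) = 3/11.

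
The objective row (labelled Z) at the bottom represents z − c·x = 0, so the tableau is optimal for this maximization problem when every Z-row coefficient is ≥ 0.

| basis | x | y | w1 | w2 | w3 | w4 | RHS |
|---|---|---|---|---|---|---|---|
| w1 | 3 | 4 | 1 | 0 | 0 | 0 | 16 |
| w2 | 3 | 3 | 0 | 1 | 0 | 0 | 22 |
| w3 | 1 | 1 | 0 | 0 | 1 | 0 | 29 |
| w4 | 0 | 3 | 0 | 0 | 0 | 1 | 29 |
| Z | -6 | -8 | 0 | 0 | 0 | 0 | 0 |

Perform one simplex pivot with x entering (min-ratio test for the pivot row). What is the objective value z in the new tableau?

32

Ratio test on column x — row 1: 16/3 = 16/3; row 2: 22/3 = 22/3; row 3: 29/1 = 29; row 4: entry 0 ≤ 0. Minimum is 16/3 at row 1 (w1 leaves); pivot element 3.
Pivot on row 1; the Z-row RHS becomes 0 − (-6)·(16/3) = 32.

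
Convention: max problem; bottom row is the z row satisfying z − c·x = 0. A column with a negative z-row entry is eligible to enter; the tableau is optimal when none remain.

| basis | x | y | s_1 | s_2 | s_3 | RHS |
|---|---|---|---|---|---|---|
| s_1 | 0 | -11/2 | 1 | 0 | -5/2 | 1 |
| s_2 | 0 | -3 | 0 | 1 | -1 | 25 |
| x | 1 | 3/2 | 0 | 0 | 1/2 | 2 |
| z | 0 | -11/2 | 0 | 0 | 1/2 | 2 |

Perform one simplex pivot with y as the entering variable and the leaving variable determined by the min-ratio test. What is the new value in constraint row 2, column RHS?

Ratio test on column y — row 1: entry -11/2 ≤ 0; row 2: entry -3 ≤ 0; row 3: 2/(3/2) = 4/3. Minimum is 4/3 at row 3 (x leaves); pivot element 3/2.
Divide row 3 by 3/2; eliminate column y from the other rows.
Row 2 update in column RHS: 25 − (-3)·(4/3) = 29.

29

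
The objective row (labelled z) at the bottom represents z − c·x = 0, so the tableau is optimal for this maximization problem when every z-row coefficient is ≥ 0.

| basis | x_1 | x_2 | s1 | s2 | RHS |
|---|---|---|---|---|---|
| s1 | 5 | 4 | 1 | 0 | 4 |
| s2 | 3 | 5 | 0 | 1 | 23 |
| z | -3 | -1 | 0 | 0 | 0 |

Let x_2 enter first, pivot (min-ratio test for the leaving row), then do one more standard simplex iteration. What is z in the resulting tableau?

12/5

Ratio test on column x_2 — row 1: 4/4 = 1; row 2: 23/5 = 23/5. Minimum is 1 at row 1 (s1 leaves); pivot element 4.
Pivot on row 1; the z-row RHS becomes 0 − (-1)·1 = 1.
Next entering variable (most negative z-row entry -7/4): x_1.
Ratio test on column x_1 — row 1: 1/(5/4) = 4/5; row 2: entry -13/4 ≤ 0. Minimum is 4/5 at row 1 (x_2 leaves); pivot element 5/4.
After the second pivot the z-row RHS is 1 − (-7/4)·(4/5) = 12/5.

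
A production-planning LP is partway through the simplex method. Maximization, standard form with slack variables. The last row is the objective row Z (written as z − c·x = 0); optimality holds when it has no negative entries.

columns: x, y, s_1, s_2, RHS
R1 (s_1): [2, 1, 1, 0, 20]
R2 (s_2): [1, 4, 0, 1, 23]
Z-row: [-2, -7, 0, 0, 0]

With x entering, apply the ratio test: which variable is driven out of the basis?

Column x entries and ratios — s_1: 20/2 = 10; s_2: 23/1 = 23.
Smallest ratio is 10 in the row of s_1, so s_1 leaves.

s_1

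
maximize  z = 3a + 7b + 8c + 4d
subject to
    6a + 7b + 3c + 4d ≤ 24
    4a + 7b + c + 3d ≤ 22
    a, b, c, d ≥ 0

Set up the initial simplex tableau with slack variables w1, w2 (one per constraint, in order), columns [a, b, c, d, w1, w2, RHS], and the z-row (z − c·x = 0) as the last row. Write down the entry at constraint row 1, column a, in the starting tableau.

6

Constraint 1 has coefficient 6 on a.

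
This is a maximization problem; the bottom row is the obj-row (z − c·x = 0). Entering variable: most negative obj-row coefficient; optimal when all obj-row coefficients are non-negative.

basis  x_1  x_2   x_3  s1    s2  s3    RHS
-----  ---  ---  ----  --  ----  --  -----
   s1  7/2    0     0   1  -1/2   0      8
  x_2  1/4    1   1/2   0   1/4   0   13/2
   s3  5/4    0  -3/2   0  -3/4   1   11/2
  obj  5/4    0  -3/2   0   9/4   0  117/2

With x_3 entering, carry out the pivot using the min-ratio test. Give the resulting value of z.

78

Ratio test on column x_3 — row 1: entry 0 ≤ 0; row 2: (13/2)/(1/2) = 13; row 3: entry -3/2 ≤ 0. Minimum is 13 at row 2 (x_2 leaves); pivot element 1/2.
Pivot on row 2; the obj-row RHS becomes 117/2 − (-3/2)·13 = 78.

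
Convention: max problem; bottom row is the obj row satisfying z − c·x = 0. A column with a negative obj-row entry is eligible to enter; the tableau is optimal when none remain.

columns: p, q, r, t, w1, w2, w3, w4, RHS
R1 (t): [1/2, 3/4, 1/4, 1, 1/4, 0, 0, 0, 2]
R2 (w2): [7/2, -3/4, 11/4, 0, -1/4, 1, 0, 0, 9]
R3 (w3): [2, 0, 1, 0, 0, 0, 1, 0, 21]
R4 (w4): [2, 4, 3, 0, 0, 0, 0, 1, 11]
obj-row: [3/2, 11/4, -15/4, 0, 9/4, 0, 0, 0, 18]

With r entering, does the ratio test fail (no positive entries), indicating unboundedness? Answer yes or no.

Column r has positive entries in row(s) 1, 2, 3, 4, so the ratio test bounds it — not unbounded.

no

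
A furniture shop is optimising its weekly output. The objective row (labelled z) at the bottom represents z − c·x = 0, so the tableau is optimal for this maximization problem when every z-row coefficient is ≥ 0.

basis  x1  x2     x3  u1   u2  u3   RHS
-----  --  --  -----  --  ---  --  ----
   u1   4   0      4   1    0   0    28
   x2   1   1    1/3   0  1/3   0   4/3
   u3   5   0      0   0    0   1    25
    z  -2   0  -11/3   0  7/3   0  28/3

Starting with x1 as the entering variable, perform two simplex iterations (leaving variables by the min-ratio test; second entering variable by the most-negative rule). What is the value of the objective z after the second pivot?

Ratio test on column x1 — row 1: 28/4 = 7; row 2: (4/3)/1 = 4/3; row 3: 25/5 = 5. Minimum is 4/3 at row 2 (x2 leaves); pivot element 1.
Pivot on row 2; the z-row RHS becomes 28/3 − (-2)·(4/3) = 12.
Next entering variable (most negative z-row entry -3): x3.
Ratio test on column x3 — row 1: (68/3)/(8/3) = 17/2; row 2: (4/3)/(1/3) = 4; row 3: entry -5/3 ≤ 0. Minimum is 4 at row 2 (x1 leaves); pivot element 1/3.
After the second pivot the z-row RHS is 12 − (-3)·4 = 24.

24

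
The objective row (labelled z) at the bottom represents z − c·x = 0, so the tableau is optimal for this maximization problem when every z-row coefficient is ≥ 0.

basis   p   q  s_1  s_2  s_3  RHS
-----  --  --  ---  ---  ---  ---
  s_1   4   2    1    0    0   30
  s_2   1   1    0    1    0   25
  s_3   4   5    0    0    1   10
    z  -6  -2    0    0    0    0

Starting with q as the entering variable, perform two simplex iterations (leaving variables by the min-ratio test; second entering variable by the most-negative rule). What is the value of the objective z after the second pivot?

Ratio test on column q — row 1: 30/2 = 15; row 2: 25/1 = 25; row 3: 10/5 = 2. Minimum is 2 at row 3 (s_3 leaves); pivot element 5.
Pivot on row 3; the z-row RHS becomes 0 − (-2)·2 = 4.
Next entering variable (most negative z-row entry -22/5): p.
Ratio test on column p — row 1: 26/(12/5) = 65/6; row 2: 23/(1/5) = 115; row 3: 2/(4/5) = 5/2. Minimum is 5/2 at row 3 (q leaves); pivot element 4/5.
After the second pivot the z-row RHS is 4 − (-22/5)·(5/2) = 15.

15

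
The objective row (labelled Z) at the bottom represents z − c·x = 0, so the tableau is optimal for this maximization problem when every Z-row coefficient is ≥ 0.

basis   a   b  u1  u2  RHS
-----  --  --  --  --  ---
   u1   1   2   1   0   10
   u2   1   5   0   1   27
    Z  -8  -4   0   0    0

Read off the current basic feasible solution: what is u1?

u1 is basic (row 1); its value is the RHS of that row, 10.

10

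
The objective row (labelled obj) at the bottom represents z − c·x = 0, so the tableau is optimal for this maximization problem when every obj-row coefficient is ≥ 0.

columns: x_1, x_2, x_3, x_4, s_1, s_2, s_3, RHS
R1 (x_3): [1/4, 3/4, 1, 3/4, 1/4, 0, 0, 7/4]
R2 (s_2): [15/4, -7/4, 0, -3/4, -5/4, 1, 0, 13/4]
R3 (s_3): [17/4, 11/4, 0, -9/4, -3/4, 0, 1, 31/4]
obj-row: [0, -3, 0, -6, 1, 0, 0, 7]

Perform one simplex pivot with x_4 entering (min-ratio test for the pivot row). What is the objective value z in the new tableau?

21

Ratio test on column x_4 — row 1: (7/4)/(3/4) = 7/3; row 2: entry -3/4 ≤ 0; row 3: entry -9/4 ≤ 0. Minimum is 7/3 at row 1 (x_3 leaves); pivot element 3/4.
Pivot on row 1; the obj-row RHS becomes 7 − (-6)·(7/3) = 21.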